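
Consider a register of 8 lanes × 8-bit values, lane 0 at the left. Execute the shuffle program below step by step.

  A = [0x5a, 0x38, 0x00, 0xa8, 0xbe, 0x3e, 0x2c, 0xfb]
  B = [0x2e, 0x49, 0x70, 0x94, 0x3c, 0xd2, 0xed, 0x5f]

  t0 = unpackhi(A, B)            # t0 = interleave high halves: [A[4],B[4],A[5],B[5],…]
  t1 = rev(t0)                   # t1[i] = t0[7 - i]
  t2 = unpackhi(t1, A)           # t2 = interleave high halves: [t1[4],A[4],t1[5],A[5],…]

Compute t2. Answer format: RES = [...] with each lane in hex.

→ t0 |be|3c|3e|d2|2c|ed|fb|5f|
→ t1 |5f|fb|ed|2c|d2|3e|3c|be|
→ t2 |d2|be|3e|3e|3c|2c|be|fb|

RES = [ 0xd2  0xbe  0x3e  0x3e  0x3c  0x2c  0xbe  0xfb ]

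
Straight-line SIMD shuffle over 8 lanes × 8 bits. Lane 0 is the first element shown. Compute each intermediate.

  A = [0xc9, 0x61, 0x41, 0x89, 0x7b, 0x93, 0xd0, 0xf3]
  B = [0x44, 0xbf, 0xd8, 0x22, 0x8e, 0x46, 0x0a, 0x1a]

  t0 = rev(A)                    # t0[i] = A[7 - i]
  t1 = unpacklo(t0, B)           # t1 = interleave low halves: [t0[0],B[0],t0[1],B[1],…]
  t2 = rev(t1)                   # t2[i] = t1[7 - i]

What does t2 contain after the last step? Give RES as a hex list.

RES = [0x22, 0x7b, 0xd8, 0x93, 0xbf, 0xd0, 0x44, 0xf3]

  t0: f3 d0 93 7b 89 41 61 c9
  t1: f3 44 d0 bf 93 d8 7b 22
  t2: 22 7b d8 93 bf d0 44 f3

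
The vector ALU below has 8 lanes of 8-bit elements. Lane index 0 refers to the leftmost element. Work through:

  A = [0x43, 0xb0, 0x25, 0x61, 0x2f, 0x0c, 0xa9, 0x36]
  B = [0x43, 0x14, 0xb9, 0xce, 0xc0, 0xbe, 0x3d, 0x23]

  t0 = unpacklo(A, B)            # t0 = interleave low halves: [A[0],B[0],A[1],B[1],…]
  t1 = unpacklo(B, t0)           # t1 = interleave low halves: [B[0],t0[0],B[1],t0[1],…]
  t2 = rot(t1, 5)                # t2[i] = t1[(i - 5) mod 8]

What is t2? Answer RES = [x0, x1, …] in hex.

→ t0 |43|43|b0|14|25|b9|61|ce|
→ t1 |43|43|14|43|b9|b0|ce|14|
→ t2 |43|b9|b0|ce|14|43|43|14|

RES = [0x43, 0xb9, 0xb0, 0xce, 0x14, 0x43, 0x43, 0x14]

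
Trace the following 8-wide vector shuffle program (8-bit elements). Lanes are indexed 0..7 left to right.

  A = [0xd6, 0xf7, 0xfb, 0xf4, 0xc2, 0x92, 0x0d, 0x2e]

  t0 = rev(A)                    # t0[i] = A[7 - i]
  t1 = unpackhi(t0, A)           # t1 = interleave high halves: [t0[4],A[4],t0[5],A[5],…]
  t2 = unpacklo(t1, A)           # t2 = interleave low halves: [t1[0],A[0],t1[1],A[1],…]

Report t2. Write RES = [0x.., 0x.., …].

RES = [ 0xf4  0xd6  0xc2  0xf7  0xfb  0xfb  0x92  0xf4 ]

  t0: 2e 0d 92 c2 f4 fb f7 d6
  t1: f4 c2 fb 92 f7 0d d6 2e
  t2: f4 d6 c2 f7 fb fb 92 f4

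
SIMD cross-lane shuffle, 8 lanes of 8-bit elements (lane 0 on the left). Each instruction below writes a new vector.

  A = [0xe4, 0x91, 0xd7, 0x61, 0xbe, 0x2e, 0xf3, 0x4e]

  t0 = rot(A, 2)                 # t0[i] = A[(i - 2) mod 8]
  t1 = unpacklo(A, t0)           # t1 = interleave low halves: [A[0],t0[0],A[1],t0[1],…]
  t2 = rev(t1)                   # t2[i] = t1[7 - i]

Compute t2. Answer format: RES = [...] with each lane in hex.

→ t0 |f3|4e|e4|91|d7|61|be|2e|
→ t1 |e4|f3|91|4e|d7|e4|61|91|
→ t2 |91|61|e4|d7|4e|91|f3|e4|

RES = [0x91, 0x61, 0xe4, 0xd7, 0x4e, 0x91, 0xf3, 0xe4]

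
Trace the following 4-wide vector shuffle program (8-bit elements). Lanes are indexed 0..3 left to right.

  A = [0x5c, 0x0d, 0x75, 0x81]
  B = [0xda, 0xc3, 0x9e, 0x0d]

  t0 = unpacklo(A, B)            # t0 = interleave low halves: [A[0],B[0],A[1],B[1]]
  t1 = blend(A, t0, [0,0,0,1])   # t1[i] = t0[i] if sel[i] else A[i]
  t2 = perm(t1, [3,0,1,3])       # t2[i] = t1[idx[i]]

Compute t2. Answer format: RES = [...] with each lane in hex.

RES = [ 0xc3  0x5c  0x0d  0xc3 ]

→ t0 |5c|da|0d|c3|
→ t1 |5c|0d|75|c3|
→ t2 |c3|5c|0d|c3|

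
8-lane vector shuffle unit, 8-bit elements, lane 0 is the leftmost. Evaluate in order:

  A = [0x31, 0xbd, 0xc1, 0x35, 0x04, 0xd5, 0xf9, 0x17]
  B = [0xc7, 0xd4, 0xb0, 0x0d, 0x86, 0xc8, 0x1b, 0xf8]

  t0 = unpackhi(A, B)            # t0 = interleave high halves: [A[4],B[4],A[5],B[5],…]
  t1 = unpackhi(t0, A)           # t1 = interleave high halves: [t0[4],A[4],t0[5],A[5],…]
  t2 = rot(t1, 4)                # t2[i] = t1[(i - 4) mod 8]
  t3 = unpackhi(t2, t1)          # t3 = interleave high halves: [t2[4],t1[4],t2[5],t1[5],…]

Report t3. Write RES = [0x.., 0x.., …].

RES = [0xf9, 0x17, 0x04, 0xf9, 0x1b, 0xf8, 0xd5, 0x17]

t0 = [0x04, 0x86, 0xd5, 0xc8, 0xf9, 0x1b, 0x17, 0xf8]
t1 = [0xf9, 0x04, 0x1b, 0xd5, 0x17, 0xf9, 0xf8, 0x17]
t2 = [0x17, 0xf9, 0xf8, 0x17, 0xf9, 0x04, 0x1b, 0xd5]
t3 = [0xf9, 0x17, 0x04, 0xf9, 0x1b, 0xf8, 0xd5, 0x17]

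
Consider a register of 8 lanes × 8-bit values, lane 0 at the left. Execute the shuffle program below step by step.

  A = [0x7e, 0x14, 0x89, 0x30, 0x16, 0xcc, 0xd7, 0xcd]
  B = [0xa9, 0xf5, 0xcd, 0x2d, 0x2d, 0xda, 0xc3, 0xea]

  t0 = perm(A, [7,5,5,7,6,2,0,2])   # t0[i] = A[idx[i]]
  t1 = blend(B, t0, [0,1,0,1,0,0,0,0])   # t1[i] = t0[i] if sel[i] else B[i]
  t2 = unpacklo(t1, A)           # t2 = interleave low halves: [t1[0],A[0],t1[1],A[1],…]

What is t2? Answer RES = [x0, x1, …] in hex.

RES = [0xa9, 0x7e, 0xcc, 0x14, 0xcd, 0x89, 0xcd, 0x30]

t0 = [0xcd, 0xcc, 0xcc, 0xcd, 0xd7, 0x89, 0x7e, 0x89]
t1 = [0xa9, 0xcc, 0xcd, 0xcd, 0x2d, 0xda, 0xc3, 0xea]
t2 = [0xa9, 0x7e, 0xcc, 0x14, 0xcd, 0x89, 0xcd, 0x30]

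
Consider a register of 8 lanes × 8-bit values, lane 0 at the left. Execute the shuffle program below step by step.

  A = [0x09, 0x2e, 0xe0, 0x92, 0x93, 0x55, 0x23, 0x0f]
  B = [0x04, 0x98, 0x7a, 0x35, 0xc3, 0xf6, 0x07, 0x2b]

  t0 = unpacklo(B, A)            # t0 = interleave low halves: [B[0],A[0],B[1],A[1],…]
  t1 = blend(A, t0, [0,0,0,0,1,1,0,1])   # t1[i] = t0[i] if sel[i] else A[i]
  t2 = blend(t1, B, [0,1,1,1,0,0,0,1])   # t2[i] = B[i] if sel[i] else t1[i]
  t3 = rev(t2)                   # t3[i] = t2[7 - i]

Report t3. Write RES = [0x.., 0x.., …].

RES = [0x2b, 0x23, 0xe0, 0x7a, 0x35, 0x7a, 0x98, 0x09]

  t0: 04 09 98 2e 7a e0 35 92
  t1: 09 2e e0 92 7a e0 23 92
  t2: 09 98 7a 35 7a e0 23 2b
  t3: 2b 23 e0 7a 35 7a 98 09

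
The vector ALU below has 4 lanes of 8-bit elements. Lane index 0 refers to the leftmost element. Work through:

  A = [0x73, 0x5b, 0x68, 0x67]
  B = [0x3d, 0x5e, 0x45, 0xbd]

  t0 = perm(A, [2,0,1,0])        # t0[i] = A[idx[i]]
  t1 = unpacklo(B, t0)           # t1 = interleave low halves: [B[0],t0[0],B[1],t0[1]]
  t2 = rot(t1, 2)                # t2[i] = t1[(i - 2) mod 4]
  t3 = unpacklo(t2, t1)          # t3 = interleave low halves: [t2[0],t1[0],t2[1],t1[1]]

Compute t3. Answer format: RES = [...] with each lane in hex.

RES = [0x5e, 0x3d, 0x73, 0x68]

t0 = [0x68, 0x73, 0x5b, 0x73]
t1 = [0x3d, 0x68, 0x5e, 0x73]
t2 = [0x5e, 0x73, 0x3d, 0x68]
t3 = [0x5e, 0x3d, 0x73, 0x68]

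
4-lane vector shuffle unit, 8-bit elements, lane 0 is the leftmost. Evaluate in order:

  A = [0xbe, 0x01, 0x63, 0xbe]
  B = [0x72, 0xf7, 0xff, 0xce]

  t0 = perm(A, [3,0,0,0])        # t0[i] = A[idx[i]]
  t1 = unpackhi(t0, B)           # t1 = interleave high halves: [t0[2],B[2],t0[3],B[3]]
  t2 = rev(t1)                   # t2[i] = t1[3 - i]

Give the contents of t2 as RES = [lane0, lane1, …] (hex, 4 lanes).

→ t0 |be|be|be|be|
→ t1 |be|ff|be|ce|
→ t2 |ce|be|ff|be|

RES = [ 0xce  0xbe  0xff  0xbe ]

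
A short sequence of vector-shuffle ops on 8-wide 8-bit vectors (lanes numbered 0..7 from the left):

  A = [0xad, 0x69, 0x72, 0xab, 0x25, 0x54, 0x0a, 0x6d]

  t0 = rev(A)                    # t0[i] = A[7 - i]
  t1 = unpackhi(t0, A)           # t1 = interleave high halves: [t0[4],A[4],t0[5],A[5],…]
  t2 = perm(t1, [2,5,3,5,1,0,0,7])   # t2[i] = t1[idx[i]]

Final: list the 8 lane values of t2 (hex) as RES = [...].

→ t0 |6d|0a|54|25|ab|72|69|ad|
→ t1 |ab|25|72|54|69|0a|ad|6d|
→ t2 |72|0a|54|0a|25|ab|ab|6d|

RES = [0x72, 0x0a, 0x54, 0x0a, 0x25, 0xab, 0xab, 0x6d]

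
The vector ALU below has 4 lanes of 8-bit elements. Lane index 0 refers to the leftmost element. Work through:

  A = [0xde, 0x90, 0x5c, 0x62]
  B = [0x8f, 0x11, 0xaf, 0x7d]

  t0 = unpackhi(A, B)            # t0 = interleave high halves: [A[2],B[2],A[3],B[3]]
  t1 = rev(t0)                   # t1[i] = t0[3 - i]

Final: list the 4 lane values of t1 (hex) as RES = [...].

→ t0 |5c|af|62|7d|
→ t1 |7d|62|af|5c|

RES = [ 0x7d  0x62  0xaf  0x5c ]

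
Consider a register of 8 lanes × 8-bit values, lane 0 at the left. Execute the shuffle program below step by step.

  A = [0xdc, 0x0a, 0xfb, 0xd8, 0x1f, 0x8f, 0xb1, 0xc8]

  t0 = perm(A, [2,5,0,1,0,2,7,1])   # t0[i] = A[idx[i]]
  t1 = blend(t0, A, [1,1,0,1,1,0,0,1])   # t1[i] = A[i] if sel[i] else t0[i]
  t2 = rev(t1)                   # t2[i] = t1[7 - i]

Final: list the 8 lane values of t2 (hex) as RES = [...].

→ t0 |fb|8f|dc|0a|dc|fb|c8|0a|
→ t1 |dc|0a|dc|d8|1f|fb|c8|c8|
→ t2 |c8|c8|fb|1f|d8|dc|0a|dc|

RES = [0xc8, 0xc8, 0xfb, 0x1f, 0xd8, 0xdc, 0x0a, 0xdc]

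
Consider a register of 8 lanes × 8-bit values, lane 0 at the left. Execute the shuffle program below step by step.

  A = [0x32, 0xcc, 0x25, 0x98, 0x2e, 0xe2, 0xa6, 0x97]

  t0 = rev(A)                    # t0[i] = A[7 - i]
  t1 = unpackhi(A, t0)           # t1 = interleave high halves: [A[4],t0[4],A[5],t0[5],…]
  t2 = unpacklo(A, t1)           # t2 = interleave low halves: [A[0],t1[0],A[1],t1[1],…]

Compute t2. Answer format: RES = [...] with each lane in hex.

t0 = [0x97, 0xa6, 0xe2, 0x2e, 0x98, 0x25, 0xcc, 0x32]
t1 = [0x2e, 0x98, 0xe2, 0x25, 0xa6, 0xcc, 0x97, 0x32]
t2 = [0x32, 0x2e, 0xcc, 0x98, 0x25, 0xe2, 0x98, 0x25]

RES = [0x32, 0x2e, 0xcc, 0x98, 0x25, 0xe2, 0x98, 0x25]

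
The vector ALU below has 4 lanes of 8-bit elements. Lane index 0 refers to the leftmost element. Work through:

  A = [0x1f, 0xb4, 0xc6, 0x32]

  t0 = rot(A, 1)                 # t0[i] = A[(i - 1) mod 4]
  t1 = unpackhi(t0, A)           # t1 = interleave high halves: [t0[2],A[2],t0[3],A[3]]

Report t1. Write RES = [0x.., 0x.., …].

RES = [ 0xb4  0xc6  0xc6  0x32 ]

→ t0 |32|1f|b4|c6|
→ t1 |b4|c6|c6|32|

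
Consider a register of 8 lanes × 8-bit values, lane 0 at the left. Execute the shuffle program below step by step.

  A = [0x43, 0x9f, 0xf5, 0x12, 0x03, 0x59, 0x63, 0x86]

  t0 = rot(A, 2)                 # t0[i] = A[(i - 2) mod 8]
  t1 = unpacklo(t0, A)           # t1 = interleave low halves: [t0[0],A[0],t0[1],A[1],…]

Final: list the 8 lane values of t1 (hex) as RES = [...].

  t0: 63 86 43 9f f5 12 03 59
  t1: 63 43 86 9f 43 f5 9f 12

RES = [ 0x63  0x43  0x86  0x9f  0x43  0xf5  0x9f  0x12 ]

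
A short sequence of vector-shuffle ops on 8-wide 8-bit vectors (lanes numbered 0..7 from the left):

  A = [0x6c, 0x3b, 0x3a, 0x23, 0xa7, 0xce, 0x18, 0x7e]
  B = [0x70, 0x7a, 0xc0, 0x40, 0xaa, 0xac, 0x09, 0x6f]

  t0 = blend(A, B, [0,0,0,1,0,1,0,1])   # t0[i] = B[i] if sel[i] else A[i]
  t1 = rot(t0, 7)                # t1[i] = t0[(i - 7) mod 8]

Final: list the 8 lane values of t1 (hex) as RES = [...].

→ t0 |6c|3b|3a|40|a7|ac|18|6f|
→ t1 |3b|3a|40|a7|ac|18|6f|6c|

RES = [0x3b, 0x3a, 0x40, 0xa7, 0xac, 0x18, 0x6f, 0x6c]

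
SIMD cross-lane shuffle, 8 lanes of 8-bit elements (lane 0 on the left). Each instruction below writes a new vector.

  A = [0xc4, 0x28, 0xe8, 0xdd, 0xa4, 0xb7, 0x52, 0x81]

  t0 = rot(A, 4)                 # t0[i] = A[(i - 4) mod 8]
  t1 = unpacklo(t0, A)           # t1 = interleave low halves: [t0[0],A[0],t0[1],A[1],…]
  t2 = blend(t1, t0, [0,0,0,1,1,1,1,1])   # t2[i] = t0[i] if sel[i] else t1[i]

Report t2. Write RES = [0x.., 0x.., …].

RES = [ 0xa4  0xc4  0xb7  0x81  0xc4  0x28  0xe8  0xdd ]

→ t0 |a4|b7|52|81|c4|28|e8|dd|
→ t1 |a4|c4|b7|28|52|e8|81|dd|
→ t2 |a4|c4|b7|81|c4|28|e8|dd|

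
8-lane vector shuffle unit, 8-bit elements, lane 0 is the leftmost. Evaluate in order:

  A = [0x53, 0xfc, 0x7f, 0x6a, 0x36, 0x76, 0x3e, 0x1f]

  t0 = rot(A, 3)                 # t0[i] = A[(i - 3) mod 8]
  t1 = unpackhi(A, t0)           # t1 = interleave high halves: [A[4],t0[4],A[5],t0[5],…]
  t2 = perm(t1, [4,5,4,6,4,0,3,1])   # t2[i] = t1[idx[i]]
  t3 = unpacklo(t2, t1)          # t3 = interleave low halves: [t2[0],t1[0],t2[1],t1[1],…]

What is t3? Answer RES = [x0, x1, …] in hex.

RES = [ 0x3e  0x36  0x6a  0xfc  0x3e  0x76  0x1f  0x7f ]

  t0: 76 3e 1f 53 fc 7f 6a 36
  t1: 36 fc 76 7f 3e 6a 1f 36
  t2: 3e 6a 3e 1f 3e 36 7f fc
  t3: 3e 36 6a fc 3e 76 1f 7f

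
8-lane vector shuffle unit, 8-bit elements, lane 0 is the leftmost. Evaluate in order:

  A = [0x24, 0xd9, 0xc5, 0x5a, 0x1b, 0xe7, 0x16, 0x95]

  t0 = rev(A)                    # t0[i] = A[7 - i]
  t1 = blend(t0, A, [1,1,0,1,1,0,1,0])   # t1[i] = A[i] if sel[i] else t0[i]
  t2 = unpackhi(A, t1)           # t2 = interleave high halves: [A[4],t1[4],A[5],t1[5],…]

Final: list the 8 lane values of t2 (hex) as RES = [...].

  t0: 95 16 e7 1b 5a c5 d9 24
  t1: 24 d9 e7 5a 1b c5 16 24
  t2: 1b 1b e7 c5 16 16 95 24

RES = [ 0x1b  0x1b  0xe7  0xc5  0x16  0x16  0x95  0x24 ]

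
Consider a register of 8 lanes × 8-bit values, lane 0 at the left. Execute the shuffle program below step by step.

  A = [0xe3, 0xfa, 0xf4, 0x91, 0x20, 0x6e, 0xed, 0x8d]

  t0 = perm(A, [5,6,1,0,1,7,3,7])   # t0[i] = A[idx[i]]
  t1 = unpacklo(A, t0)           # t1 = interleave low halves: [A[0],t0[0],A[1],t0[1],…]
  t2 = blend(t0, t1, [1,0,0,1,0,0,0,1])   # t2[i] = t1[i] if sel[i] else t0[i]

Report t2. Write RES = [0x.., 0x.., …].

  t0: 6e ed fa e3 fa 8d 91 8d
  t1: e3 6e fa ed f4 fa 91 e3
  t2: e3 ed fa ed fa 8d 91 e3

RES = [0xe3, 0xed, 0xfa, 0xed, 0xfa, 0x8d, 0x91, 0xe3]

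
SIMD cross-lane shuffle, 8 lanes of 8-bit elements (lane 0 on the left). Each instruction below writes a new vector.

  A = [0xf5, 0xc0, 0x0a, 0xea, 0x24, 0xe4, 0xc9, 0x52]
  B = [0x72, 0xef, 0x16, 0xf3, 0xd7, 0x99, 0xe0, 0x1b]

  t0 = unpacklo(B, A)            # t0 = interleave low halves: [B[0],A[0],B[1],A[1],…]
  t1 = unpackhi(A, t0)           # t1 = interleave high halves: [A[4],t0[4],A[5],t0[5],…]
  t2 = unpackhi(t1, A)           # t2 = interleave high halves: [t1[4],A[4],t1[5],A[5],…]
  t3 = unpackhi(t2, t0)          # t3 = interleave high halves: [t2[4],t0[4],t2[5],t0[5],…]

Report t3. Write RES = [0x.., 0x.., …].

RES = [ 0x52  0x16  0xc9  0x0a  0xea  0xf3  0x52  0xea ]

→ t0 |72|f5|ef|c0|16|0a|f3|ea|
→ t1 |24|16|e4|0a|c9|f3|52|ea|
→ t2 |c9|24|f3|e4|52|c9|ea|52|
→ t3 |52|16|c9|0a|ea|f3|52|ea|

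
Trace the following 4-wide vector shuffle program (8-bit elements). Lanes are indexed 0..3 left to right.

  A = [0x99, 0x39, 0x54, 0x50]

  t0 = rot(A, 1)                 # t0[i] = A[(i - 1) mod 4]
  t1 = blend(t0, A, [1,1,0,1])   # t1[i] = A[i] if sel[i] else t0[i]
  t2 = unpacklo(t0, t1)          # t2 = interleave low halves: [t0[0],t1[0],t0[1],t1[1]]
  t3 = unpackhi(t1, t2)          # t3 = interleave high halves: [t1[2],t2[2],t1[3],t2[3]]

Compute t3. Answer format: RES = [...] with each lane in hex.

RES = [ 0x39  0x99  0x50  0x39 ]

  t0: 50 99 39 54
  t1: 99 39 39 50
  t2: 50 99 99 39
  t3: 39 99 50 39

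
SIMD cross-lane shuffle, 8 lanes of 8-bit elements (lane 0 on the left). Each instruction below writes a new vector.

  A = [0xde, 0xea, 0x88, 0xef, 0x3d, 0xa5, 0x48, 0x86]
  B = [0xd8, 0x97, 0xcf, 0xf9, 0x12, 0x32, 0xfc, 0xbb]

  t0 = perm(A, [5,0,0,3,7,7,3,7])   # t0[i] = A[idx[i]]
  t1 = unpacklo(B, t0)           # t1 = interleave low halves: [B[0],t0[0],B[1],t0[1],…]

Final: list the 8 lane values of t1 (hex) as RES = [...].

RES = [0xd8, 0xa5, 0x97, 0xde, 0xcf, 0xde, 0xf9, 0xef]

t0 = [0xa5, 0xde, 0xde, 0xef, 0x86, 0x86, 0xef, 0x86]
t1 = [0xd8, 0xa5, 0x97, 0xde, 0xcf, 0xde, 0xf9, 0xef]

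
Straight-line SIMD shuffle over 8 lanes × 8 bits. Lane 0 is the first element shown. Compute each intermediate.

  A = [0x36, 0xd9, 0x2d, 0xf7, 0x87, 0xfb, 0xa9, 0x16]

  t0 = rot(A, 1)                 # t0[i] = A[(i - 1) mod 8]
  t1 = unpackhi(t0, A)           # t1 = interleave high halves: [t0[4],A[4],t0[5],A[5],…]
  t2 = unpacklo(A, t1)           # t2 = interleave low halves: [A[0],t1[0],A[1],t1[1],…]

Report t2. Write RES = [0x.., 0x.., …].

→ t0 |16|36|d9|2d|f7|87|fb|a9|
→ t1 |f7|87|87|fb|fb|a9|a9|16|
→ t2 |36|f7|d9|87|2d|87|f7|fb|

RES = [ 0x36  0xf7  0xd9  0x87  0x2d  0x87  0xf7  0xfb ]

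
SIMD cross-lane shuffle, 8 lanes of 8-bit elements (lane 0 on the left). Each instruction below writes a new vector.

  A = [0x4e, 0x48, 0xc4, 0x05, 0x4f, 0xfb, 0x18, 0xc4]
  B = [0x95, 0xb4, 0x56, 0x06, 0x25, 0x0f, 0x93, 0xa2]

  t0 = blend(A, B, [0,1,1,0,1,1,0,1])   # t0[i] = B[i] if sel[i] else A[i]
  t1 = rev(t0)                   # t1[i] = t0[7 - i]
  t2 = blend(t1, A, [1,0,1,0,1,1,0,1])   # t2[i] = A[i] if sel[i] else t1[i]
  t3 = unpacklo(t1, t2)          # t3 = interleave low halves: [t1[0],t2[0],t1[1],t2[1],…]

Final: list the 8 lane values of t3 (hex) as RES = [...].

  t0: 4e b4 56 05 25 0f 18 a2
  t1: a2 18 0f 25 05 56 b4 4e
  t2: 4e 18 c4 25 4f fb b4 c4
  t3: a2 4e 18 18 0f c4 25 25

RES = [ 0xa2  0x4e  0x18  0x18  0x0f  0xc4  0x25  0x25 ]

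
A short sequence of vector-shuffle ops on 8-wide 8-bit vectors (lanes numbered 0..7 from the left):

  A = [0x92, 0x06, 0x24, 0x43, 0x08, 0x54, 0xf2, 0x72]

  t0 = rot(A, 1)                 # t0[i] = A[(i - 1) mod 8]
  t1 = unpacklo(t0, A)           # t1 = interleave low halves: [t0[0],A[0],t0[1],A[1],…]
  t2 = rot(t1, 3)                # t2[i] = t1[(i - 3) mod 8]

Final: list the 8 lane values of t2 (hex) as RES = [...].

RES = [0x24, 0x24, 0x43, 0x72, 0x92, 0x92, 0x06, 0x06]

t0 = [0x72, 0x92, 0x06, 0x24, 0x43, 0x08, 0x54, 0xf2]
t1 = [0x72, 0x92, 0x92, 0x06, 0x06, 0x24, 0x24, 0x43]
t2 = [0x24, 0x24, 0x43, 0x72, 0x92, 0x92, 0x06, 0x06]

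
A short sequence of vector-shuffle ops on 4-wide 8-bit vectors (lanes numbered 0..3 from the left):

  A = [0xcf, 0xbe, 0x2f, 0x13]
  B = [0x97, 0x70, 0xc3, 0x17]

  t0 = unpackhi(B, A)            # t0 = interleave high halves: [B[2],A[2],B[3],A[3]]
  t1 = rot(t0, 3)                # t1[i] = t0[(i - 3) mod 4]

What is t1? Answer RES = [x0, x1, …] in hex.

RES = [ 0x2f  0x17  0x13  0xc3 ]

→ t0 |c3|2f|17|13|
→ t1 |2f|17|13|c3|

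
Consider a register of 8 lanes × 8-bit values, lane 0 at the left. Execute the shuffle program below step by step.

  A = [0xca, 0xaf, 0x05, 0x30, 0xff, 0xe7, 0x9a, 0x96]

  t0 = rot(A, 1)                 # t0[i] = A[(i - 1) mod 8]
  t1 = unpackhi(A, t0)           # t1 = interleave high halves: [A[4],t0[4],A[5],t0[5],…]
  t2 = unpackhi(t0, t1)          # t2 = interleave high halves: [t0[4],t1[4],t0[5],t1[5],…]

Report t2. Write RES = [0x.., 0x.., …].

→ t0 |96|ca|af|05|30|ff|e7|9a|
→ t1 |ff|30|e7|ff|9a|e7|96|9a|
→ t2 |30|9a|ff|e7|e7|96|9a|9a|

RES = [0x30, 0x9a, 0xff, 0xe7, 0xe7, 0x96, 0x9a, 0x9a]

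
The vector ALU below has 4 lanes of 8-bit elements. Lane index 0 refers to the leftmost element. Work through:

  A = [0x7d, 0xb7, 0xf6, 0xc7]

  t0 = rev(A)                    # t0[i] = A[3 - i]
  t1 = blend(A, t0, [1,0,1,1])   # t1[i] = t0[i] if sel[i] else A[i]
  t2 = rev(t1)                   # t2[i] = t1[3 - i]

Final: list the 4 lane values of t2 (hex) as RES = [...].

t0 = [0xc7, 0xf6, 0xb7, 0x7d]
t1 = [0xc7, 0xb7, 0xb7, 0x7d]
t2 = [0x7d, 0xb7, 0xb7, 0xc7]

RES = [0x7d, 0xb7, 0xb7, 0xc7]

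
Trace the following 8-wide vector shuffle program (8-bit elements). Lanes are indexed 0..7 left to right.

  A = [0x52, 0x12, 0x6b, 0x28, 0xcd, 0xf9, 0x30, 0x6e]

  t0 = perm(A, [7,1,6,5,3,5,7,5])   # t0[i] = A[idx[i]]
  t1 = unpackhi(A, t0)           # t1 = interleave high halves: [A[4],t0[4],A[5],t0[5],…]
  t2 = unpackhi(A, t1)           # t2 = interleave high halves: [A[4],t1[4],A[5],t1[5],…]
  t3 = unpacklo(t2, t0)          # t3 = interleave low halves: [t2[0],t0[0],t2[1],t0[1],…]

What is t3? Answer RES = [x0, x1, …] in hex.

t0 = [0x6e, 0x12, 0x30, 0xf9, 0x28, 0xf9, 0x6e, 0xf9]
t1 = [0xcd, 0x28, 0xf9, 0xf9, 0x30, 0x6e, 0x6e, 0xf9]
t2 = [0xcd, 0x30, 0xf9, 0x6e, 0x30, 0x6e, 0x6e, 0xf9]
t3 = [0xcd, 0x6e, 0x30, 0x12, 0xf9, 0x30, 0x6e, 0xf9]

RES = [ 0xcd  0x6e  0x30  0x12  0xf9  0x30  0x6e  0xf9 ]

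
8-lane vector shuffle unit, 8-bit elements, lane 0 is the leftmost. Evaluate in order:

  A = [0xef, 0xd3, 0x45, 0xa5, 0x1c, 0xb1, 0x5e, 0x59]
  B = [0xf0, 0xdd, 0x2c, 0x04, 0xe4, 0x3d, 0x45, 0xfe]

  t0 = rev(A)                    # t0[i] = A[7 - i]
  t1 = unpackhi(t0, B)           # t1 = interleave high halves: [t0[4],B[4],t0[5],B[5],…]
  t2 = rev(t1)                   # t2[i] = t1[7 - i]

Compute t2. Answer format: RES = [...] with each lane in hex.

→ t0 |59|5e|b1|1c|a5|45|d3|ef|
→ t1 |a5|e4|45|3d|d3|45|ef|fe|
→ t2 |fe|ef|45|d3|3d|45|e4|a5|

RES = [ 0xfe  0xef  0x45  0xd3  0x3d  0x45  0xe4  0xa5 ]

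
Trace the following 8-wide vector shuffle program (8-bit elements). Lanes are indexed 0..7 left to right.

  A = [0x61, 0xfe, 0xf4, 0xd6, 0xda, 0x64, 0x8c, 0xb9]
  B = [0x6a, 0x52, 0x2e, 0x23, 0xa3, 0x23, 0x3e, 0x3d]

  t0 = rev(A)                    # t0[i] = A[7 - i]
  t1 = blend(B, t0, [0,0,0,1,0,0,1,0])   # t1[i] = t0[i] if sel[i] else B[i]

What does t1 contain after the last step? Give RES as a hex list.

RES = [ 0x6a  0x52  0x2e  0xda  0xa3  0x23  0xfe  0x3d ]

t0 = [0xb9, 0x8c, 0x64, 0xda, 0xd6, 0xf4, 0xfe, 0x61]
t1 = [0x6a, 0x52, 0x2e, 0xda, 0xa3, 0x23, 0xfe, 0x3d]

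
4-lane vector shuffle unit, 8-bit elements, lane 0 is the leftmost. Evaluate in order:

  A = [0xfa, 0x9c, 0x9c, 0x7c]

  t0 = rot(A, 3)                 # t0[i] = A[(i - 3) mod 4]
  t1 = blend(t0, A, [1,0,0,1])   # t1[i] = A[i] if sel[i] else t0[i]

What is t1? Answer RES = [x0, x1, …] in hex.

RES = [ 0xfa  0x9c  0x7c  0x7c ]

→ t0 |9c|9c|7c|fa|
→ t1 |fa|9c|7c|7c|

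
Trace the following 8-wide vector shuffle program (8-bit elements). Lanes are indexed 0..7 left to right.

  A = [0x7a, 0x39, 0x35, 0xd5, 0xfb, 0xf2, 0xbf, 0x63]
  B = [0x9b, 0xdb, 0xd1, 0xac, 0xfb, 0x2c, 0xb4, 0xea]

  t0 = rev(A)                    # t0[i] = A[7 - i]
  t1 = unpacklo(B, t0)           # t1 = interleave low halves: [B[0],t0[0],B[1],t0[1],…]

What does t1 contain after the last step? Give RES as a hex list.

RES = [ 0x9b  0x63  0xdb  0xbf  0xd1  0xf2  0xac  0xfb ]

  t0: 63 bf f2 fb d5 35 39 7a
  t1: 9b 63 db bf d1 f2 ac fb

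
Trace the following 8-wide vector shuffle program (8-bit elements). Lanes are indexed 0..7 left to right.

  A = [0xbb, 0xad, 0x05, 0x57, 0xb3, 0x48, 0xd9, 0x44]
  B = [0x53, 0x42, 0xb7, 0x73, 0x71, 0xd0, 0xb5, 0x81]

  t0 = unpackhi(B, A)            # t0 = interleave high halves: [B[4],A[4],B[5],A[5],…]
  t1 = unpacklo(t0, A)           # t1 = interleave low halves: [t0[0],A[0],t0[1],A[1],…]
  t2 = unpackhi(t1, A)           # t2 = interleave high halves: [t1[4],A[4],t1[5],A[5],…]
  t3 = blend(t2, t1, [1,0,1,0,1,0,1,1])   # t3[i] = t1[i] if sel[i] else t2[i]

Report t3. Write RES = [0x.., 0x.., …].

RES = [0x71, 0xb3, 0xb3, 0x48, 0xd0, 0xd9, 0x48, 0x57]

t0 = [0x71, 0xb3, 0xd0, 0x48, 0xb5, 0xd9, 0x81, 0x44]
t1 = [0x71, 0xbb, 0xb3, 0xad, 0xd0, 0x05, 0x48, 0x57]
t2 = [0xd0, 0xb3, 0x05, 0x48, 0x48, 0xd9, 0x57, 0x44]
t3 = [0x71, 0xb3, 0xb3, 0x48, 0xd0, 0xd9, 0x48, 0x57]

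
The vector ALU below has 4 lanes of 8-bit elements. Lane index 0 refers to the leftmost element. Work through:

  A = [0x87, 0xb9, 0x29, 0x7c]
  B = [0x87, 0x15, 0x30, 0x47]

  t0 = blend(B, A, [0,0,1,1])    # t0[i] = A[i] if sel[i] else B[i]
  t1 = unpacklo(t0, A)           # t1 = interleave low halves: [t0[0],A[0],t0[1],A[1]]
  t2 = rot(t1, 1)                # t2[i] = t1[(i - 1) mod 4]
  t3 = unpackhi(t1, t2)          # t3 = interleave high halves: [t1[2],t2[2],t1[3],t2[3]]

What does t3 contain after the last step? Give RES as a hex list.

  t0: 87 15 29 7c
  t1: 87 87 15 b9
  t2: b9 87 87 15
  t3: 15 87 b9 15

RES = [ 0x15  0x87  0xb9  0x15 ]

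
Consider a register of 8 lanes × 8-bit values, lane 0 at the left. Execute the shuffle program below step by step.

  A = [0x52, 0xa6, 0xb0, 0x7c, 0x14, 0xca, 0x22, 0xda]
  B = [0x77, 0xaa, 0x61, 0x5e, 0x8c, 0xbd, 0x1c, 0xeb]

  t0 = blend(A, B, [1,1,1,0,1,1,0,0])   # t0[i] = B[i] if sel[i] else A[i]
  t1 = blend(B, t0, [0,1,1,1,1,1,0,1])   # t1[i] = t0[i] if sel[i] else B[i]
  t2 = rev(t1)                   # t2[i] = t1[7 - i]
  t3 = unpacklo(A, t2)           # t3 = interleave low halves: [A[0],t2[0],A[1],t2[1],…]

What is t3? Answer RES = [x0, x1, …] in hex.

t0 = [0x77, 0xaa, 0x61, 0x7c, 0x8c, 0xbd, 0x22, 0xda]
t1 = [0x77, 0xaa, 0x61, 0x7c, 0x8c, 0xbd, 0x1c, 0xda]
t2 = [0xda, 0x1c, 0xbd, 0x8c, 0x7c, 0x61, 0xaa, 0x77]
t3 = [0x52, 0xda, 0xa6, 0x1c, 0xb0, 0xbd, 0x7c, 0x8c]

RES = [ 0x52  0xda  0xa6  0x1c  0xb0  0xbd  0x7c  0x8c ]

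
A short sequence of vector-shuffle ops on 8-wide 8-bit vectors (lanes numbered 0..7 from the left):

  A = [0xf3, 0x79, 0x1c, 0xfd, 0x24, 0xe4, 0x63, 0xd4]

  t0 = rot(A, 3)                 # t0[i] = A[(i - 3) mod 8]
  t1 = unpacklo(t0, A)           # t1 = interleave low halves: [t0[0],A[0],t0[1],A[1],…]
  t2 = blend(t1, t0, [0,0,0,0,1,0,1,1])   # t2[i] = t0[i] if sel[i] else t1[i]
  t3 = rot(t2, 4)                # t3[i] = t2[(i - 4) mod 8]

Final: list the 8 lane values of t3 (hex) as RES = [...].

→ t0 |e4|63|d4|f3|79|1c|fd|24|
→ t1 |e4|f3|63|79|d4|1c|f3|fd|
→ t2 |e4|f3|63|79|79|1c|fd|24|
→ t3 |79|1c|fd|24|e4|f3|63|79|

RES = [0x79, 0x1c, 0xfd, 0x24, 0xe4, 0xf3, 0x63, 0x79]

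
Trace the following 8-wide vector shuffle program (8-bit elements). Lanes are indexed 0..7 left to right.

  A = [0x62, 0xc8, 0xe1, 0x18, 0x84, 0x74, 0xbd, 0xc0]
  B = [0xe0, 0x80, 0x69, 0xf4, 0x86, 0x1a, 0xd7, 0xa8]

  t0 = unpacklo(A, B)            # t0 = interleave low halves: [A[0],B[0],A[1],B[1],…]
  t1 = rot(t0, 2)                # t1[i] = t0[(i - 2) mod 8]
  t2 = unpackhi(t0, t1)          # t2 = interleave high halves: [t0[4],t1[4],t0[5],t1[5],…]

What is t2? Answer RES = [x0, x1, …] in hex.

RES = [ 0xe1  0xc8  0x69  0x80  0x18  0xe1  0xf4  0x69 ]

  t0: 62 e0 c8 80 e1 69 18 f4
  t1: 18 f4 62 e0 c8 80 e1 69
  t2: e1 c8 69 80 18 e1 f4 69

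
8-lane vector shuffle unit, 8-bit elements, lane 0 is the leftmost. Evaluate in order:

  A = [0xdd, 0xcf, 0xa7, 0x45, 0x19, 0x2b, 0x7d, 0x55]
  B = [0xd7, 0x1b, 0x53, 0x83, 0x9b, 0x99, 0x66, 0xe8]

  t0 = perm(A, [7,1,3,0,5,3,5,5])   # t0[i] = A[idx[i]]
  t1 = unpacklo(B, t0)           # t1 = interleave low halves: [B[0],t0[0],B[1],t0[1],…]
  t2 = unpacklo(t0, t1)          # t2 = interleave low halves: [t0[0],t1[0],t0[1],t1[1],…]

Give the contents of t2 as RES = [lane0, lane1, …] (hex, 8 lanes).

t0 = [0x55, 0xcf, 0x45, 0xdd, 0x2b, 0x45, 0x2b, 0x2b]
t1 = [0xd7, 0x55, 0x1b, 0xcf, 0x53, 0x45, 0x83, 0xdd]
t2 = [0x55, 0xd7, 0xcf, 0x55, 0x45, 0x1b, 0xdd, 0xcf]

RES = [ 0x55  0xd7  0xcf  0x55  0x45  0x1b  0xdd  0xcf ]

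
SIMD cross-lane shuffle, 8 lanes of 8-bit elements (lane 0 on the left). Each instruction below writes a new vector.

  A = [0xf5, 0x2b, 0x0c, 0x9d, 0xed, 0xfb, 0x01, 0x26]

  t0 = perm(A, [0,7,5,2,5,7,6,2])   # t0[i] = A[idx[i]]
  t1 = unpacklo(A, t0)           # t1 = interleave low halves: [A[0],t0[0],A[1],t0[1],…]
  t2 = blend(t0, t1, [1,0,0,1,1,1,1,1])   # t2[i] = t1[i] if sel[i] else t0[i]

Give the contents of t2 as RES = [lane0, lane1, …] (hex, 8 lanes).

→ t0 |f5|26|fb|0c|fb|26|01|0c|
→ t1 |f5|f5|2b|26|0c|fb|9d|0c|
→ t2 |f5|26|fb|26|0c|fb|9d|0c|

RES = [ 0xf5  0x26  0xfb  0x26  0x0c  0xfb  0x9d  0x0c ]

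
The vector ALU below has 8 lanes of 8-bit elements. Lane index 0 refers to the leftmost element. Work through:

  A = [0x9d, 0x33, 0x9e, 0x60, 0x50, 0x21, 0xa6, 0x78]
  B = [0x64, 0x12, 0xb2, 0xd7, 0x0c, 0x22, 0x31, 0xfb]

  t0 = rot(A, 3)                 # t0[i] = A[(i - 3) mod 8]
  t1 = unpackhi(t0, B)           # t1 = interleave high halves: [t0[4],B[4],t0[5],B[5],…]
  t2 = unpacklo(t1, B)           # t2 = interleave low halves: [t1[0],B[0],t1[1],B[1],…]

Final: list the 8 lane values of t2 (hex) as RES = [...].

RES = [ 0x33  0x64  0x0c  0x12  0x9e  0xb2  0x22  0xd7 ]

  t0: 21 a6 78 9d 33 9e 60 50
  t1: 33 0c 9e 22 60 31 50 fb
  t2: 33 64 0c 12 9e b2 22 d7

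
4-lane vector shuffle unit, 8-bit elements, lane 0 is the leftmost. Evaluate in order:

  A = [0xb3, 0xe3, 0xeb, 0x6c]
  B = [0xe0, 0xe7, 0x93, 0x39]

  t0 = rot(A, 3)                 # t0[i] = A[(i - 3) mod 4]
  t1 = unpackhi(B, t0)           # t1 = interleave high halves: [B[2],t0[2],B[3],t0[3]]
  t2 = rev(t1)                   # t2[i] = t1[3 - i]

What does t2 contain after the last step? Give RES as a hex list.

RES = [0xb3, 0x39, 0x6c, 0x93]

→ t0 |e3|eb|6c|b3|
→ t1 |93|6c|39|b3|
→ t2 |b3|39|6c|93|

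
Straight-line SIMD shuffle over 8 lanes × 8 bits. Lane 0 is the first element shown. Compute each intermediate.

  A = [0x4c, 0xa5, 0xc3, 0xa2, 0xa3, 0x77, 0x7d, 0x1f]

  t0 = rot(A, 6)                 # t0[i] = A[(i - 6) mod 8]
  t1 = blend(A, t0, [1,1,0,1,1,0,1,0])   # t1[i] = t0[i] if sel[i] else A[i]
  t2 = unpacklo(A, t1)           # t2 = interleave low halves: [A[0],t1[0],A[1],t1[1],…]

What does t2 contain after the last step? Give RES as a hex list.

→ t0 |c3|a2|a3|77|7d|1f|4c|a5|
→ t1 |c3|a2|c3|77|7d|77|4c|1f|
→ t2 |4c|c3|a5|a2|c3|c3|a2|77|

RES = [ 0x4c  0xc3  0xa5  0xa2  0xc3  0xc3  0xa2  0x77 ]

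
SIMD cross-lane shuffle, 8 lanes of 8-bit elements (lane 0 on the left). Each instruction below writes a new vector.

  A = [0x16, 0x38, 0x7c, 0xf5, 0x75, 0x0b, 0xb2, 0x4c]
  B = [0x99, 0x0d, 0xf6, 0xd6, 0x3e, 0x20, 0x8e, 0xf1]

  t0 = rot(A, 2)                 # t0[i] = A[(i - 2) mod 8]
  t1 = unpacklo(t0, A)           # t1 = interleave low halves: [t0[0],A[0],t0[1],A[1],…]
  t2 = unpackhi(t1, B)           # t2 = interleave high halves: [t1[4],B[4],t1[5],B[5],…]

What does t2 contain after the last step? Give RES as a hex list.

→ t0 |b2|4c|16|38|7c|f5|75|0b|
→ t1 |b2|16|4c|38|16|7c|38|f5|
→ t2 |16|3e|7c|20|38|8e|f5|f1|

RES = [ 0x16  0x3e  0x7c  0x20  0x38  0x8e  0xf5  0xf1 ]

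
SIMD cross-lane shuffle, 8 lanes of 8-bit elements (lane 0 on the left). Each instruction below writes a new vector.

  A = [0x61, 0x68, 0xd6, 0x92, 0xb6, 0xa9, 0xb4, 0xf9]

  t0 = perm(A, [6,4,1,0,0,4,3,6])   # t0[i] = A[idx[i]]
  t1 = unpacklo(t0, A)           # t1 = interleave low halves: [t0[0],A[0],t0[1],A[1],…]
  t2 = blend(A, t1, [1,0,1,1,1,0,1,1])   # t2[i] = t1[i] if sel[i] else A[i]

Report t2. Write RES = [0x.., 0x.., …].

RES = [0xb4, 0x68, 0xb6, 0x68, 0x68, 0xa9, 0x61, 0x92]

  t0: b4 b6 68 61 61 b6 92 b4
  t1: b4 61 b6 68 68 d6 61 92
  t2: b4 68 b6 68 68 a9 61 92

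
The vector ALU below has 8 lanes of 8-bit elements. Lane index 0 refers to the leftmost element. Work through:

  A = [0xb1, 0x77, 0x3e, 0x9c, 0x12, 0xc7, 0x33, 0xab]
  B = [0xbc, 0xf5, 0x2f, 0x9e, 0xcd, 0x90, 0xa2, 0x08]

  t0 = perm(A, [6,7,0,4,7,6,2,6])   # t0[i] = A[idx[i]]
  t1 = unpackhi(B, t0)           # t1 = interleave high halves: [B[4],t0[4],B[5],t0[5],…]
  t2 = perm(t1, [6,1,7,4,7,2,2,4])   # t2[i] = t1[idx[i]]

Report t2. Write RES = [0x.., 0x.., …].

RES = [ 0x08  0xab  0x33  0xa2  0x33  0x90  0x90  0xa2 ]

→ t0 |33|ab|b1|12|ab|33|3e|33|
→ t1 |cd|ab|90|33|a2|3e|08|33|
→ t2 |08|ab|33|a2|33|90|90|a2|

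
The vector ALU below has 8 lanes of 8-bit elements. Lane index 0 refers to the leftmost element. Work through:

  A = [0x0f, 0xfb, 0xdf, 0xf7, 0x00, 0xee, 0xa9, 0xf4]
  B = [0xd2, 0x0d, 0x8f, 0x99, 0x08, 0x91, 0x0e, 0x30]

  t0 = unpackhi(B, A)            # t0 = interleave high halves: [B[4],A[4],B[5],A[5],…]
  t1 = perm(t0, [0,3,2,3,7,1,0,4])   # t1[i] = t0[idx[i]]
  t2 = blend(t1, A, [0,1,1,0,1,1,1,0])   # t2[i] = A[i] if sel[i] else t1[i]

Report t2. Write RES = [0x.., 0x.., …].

RES = [0x08, 0xfb, 0xdf, 0xee, 0x00, 0xee, 0xa9, 0x0e]

→ t0 |08|00|91|ee|0e|a9|30|f4|
→ t1 |08|ee|91|ee|f4|00|08|0e|
→ t2 |08|fb|df|ee|00|ee|a9|0e|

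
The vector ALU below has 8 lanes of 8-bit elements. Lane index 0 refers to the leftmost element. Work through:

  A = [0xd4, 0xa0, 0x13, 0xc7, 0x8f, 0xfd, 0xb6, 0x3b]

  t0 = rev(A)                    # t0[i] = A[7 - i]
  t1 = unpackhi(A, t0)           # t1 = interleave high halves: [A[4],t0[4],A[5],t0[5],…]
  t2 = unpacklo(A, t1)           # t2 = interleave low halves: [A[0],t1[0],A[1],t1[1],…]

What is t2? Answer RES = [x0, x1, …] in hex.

→ t0 |3b|b6|fd|8f|c7|13|a0|d4|
→ t1 |8f|c7|fd|13|b6|a0|3b|d4|
→ t2 |d4|8f|a0|c7|13|fd|c7|13|

RES = [ 0xd4  0x8f  0xa0  0xc7  0x13  0xfd  0xc7  0x13 ]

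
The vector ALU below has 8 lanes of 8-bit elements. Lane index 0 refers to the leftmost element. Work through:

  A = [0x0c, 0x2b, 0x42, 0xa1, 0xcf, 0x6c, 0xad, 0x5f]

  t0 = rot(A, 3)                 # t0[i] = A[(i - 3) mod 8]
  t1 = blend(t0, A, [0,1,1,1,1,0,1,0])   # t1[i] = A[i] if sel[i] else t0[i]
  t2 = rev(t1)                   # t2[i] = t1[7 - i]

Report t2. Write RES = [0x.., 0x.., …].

RES = [0xcf, 0xad, 0x42, 0xcf, 0xa1, 0x42, 0x2b, 0x6c]

  t0: 6c ad 5f 0c 2b 42 a1 cf
  t1: 6c 2b 42 a1 cf 42 ad cf
  t2: cf ad 42 cf a1 42 2b 6c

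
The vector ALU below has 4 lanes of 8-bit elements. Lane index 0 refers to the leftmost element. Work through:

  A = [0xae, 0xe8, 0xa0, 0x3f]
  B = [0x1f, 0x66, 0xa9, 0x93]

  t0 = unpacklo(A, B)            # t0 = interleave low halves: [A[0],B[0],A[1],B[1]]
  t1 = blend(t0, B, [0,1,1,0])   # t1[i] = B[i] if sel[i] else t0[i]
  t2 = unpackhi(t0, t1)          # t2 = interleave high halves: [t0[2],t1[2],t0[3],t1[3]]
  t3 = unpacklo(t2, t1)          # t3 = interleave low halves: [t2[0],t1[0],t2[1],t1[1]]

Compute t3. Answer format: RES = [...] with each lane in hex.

RES = [ 0xe8  0xae  0xa9  0x66 ]

  t0: ae 1f e8 66
  t1: ae 66 a9 66
  t2: e8 a9 66 66
  t3: e8 ae a9 66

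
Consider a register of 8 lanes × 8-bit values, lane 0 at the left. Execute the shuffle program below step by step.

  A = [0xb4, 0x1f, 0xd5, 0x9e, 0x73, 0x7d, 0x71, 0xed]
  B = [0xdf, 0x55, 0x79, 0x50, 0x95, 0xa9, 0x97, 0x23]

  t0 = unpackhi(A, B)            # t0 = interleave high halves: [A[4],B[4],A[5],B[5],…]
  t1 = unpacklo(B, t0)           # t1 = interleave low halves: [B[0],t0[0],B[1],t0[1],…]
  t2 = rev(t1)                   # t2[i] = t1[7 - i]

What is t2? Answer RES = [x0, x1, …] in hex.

RES = [0xa9, 0x50, 0x7d, 0x79, 0x95, 0x55, 0x73, 0xdf]

→ t0 |73|95|7d|a9|71|97|ed|23|
→ t1 |df|73|55|95|79|7d|50|a9|
→ t2 |a9|50|7d|79|95|55|73|df|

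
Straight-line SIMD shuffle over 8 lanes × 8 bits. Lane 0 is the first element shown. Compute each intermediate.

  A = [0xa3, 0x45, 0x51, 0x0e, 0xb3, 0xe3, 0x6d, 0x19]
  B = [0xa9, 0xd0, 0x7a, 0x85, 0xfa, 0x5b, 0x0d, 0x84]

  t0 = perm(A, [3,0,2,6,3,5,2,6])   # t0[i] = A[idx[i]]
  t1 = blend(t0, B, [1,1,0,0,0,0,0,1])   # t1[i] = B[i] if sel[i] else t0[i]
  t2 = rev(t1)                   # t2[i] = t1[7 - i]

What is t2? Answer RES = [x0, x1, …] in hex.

→ t0 |0e|a3|51|6d|0e|e3|51|6d|
→ t1 |a9|d0|51|6d|0e|e3|51|84|
→ t2 |84|51|e3|0e|6d|51|d0|a9|

RES = [ 0x84  0x51  0xe3  0x0e  0x6d  0x51  0xd0  0xa9 ]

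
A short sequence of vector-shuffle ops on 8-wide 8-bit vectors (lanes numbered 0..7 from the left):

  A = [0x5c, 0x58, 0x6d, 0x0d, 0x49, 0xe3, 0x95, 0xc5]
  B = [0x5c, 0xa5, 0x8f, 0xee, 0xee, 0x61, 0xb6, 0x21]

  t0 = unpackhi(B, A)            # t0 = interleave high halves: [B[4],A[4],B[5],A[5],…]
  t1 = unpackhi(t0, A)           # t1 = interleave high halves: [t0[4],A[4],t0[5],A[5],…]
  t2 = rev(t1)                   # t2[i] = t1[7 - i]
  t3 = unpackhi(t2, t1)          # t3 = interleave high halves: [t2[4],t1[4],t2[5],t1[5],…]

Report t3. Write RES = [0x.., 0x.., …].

RES = [ 0xe3  0x21  0x95  0x95  0x49  0xc5  0xb6  0xc5 ]

t0 = [0xee, 0x49, 0x61, 0xe3, 0xb6, 0x95, 0x21, 0xc5]
t1 = [0xb6, 0x49, 0x95, 0xe3, 0x21, 0x95, 0xc5, 0xc5]
t2 = [0xc5, 0xc5, 0x95, 0x21, 0xe3, 0x95, 0x49, 0xb6]
t3 = [0xe3, 0x21, 0x95, 0x95, 0x49, 0xc5, 0xb6, 0xc5]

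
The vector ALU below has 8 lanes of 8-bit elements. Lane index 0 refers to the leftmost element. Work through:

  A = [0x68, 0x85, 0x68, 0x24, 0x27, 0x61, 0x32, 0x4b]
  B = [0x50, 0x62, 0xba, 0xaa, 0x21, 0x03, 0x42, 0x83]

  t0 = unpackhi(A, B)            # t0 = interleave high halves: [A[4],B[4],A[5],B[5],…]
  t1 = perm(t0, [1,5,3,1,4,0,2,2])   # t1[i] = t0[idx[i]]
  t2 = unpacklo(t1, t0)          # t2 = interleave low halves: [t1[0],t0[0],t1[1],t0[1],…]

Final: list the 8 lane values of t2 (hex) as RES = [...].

t0 = [0x27, 0x21, 0x61, 0x03, 0x32, 0x42, 0x4b, 0x83]
t1 = [0x21, 0x42, 0x03, 0x21, 0x32, 0x27, 0x61, 0x61]
t2 = [0x21, 0x27, 0x42, 0x21, 0x03, 0x61, 0x21, 0x03]

RES = [ 0x21  0x27  0x42  0x21  0x03  0x61  0x21  0x03 ]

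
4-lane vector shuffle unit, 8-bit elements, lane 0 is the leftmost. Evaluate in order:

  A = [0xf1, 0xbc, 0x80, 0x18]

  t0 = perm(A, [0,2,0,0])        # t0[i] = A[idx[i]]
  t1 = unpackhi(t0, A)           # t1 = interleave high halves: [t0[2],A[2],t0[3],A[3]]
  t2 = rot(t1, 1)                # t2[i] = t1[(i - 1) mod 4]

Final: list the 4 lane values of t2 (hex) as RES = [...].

RES = [ 0x18  0xf1  0x80  0xf1 ]

→ t0 |f1|80|f1|f1|
→ t1 |f1|80|f1|18|
→ t2 |18|f1|80|f1|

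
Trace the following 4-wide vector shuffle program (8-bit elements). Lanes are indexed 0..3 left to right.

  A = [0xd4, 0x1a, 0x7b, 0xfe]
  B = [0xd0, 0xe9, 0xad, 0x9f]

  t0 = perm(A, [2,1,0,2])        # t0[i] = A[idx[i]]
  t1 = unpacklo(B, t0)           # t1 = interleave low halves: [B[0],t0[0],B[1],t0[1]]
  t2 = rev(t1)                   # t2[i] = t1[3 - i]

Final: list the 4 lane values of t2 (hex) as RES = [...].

  t0: 7b 1a d4 7b
  t1: d0 7b e9 1a
  t2: 1a e9 7b d0

RES = [0x1a, 0xe9, 0x7b, 0xd0]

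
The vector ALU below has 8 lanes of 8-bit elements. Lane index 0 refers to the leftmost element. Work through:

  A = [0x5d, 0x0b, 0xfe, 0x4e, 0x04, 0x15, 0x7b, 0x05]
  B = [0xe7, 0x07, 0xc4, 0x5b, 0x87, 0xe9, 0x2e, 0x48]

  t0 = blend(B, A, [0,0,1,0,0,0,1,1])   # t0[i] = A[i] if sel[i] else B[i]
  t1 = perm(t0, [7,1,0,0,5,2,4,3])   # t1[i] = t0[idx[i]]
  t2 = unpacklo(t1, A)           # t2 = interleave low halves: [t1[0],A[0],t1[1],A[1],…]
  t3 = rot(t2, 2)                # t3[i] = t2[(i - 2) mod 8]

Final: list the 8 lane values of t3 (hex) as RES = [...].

RES = [0xe7, 0x4e, 0x05, 0x5d, 0x07, 0x0b, 0xe7, 0xfe]

t0 = [0xe7, 0x07, 0xfe, 0x5b, 0x87, 0xe9, 0x7b, 0x05]
t1 = [0x05, 0x07, 0xe7, 0xe7, 0xe9, 0xfe, 0x87, 0x5b]
t2 = [0x05, 0x5d, 0x07, 0x0b, 0xe7, 0xfe, 0xe7, 0x4e]
t3 = [0xe7, 0x4e, 0x05, 0x5d, 0x07, 0x0b, 0xe7, 0xfe]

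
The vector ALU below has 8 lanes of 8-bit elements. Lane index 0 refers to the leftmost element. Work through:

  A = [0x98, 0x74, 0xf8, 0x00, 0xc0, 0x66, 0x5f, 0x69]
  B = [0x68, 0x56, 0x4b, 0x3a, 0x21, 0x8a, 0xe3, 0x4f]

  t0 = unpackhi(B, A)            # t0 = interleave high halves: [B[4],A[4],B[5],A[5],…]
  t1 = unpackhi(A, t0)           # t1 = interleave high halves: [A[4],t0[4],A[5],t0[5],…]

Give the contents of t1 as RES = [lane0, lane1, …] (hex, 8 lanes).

→ t0 |21|c0|8a|66|e3|5f|4f|69|
→ t1 |c0|e3|66|5f|5f|4f|69|69|

RES = [0xc0, 0xe3, 0x66, 0x5f, 0x5f, 0x4f, 0x69, 0x69]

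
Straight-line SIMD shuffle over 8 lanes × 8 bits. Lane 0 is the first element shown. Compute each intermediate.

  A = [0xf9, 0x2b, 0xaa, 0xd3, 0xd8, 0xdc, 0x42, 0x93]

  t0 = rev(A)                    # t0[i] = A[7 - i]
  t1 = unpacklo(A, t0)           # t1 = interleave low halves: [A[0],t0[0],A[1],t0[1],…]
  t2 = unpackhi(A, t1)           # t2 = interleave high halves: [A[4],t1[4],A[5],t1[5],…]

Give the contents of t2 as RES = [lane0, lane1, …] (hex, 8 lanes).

  t0: 93 42 dc d8 d3 aa 2b f9
  t1: f9 93 2b 42 aa dc d3 d8
  t2: d8 aa dc dc 42 d3 93 d8

RES = [0xd8, 0xaa, 0xdc, 0xdc, 0x42, 0xd3, 0x93, 0xd8]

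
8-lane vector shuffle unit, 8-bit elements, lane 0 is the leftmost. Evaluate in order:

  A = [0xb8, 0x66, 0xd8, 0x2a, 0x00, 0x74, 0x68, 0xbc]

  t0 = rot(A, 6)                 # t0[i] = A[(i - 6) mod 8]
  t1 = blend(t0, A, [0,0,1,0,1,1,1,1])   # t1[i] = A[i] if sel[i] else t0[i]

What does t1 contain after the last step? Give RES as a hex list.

  t0: d8 2a 00 74 68 bc b8 66
  t1: d8 2a d8 74 00 74 68 bc

RES = [0xd8, 0x2a, 0xd8, 0x74, 0x00, 0x74, 0x68, 0xbc]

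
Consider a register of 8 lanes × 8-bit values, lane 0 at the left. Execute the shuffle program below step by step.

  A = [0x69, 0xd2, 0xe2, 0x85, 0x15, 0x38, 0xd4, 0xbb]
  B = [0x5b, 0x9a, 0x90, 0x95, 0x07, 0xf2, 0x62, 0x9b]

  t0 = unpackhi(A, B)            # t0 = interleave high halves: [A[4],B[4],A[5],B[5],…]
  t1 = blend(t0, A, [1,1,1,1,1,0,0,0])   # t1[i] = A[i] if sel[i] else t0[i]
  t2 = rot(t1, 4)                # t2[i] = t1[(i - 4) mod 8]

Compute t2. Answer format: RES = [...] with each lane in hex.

RES = [0x15, 0x62, 0xbb, 0x9b, 0x69, 0xd2, 0xe2, 0x85]

  t0: 15 07 38 f2 d4 62 bb 9b
  t1: 69 d2 e2 85 15 62 bb 9b
  t2: 15 62 bb 9b 69 d2 e2 85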